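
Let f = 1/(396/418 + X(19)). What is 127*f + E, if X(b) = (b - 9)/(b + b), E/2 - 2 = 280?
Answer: 15385/23 ≈ 668.91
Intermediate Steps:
E = 564 (E = 4 + 2*280 = 4 + 560 = 564)
X(b) = (-9 + b)/(2*b) (X(b) = (-9 + b)/((2*b)) = (-9 + b)*(1/(2*b)) = (-9 + b)/(2*b))
f = 19/23 (f = 1/(396/418 + (½)*(-9 + 19)/19) = 1/(396*(1/418) + (½)*(1/19)*10) = 1/(18/19 + 5/19) = 1/(23/19) = 19/23 ≈ 0.82609)
127*f + E = 127*(19/23) + 564 = 2413/23 + 564 = 15385/23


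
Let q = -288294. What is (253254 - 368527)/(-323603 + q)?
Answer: 115273/611897 ≈ 0.18839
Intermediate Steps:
(253254 - 368527)/(-323603 + q) = (253254 - 368527)/(-323603 - 288294) = -115273/(-611897) = -115273*(-1/611897) = 115273/611897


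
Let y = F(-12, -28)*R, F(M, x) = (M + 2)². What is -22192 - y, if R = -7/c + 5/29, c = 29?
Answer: -643368/29 ≈ -22185.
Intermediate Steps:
F(M, x) = (2 + M)²
R = -2/29 (R = -7/29 + 5/29 = -2/29 ≈ -0.068966)
y = -200/29 (y = (2 - 12)²*(-2/29) = (-10)²*(-2/29) = 100*(-2/29) = -200/29 ≈ -6.8966)
-22192 - y = -22192 - 1*(-200/29) = -22192 + 200/29 = -643368/29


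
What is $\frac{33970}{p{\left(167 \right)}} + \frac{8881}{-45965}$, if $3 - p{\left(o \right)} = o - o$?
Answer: $\frac{1561404407}{137895} \approx 11323.0$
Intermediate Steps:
$p{\left(o \right)} = 3$ ($p{\left(o \right)} = 3 - \left(o - o\right) = 3 - 0 = 3 + 0 = 3$)
$\frac{33970}{p{\left(167 \right)}} + \frac{8881}{-45965} = \frac{33970}{3} + \frac{8881}{-45965} = 33970 \cdot \frac{1}{3} + 8881 \left(- \frac{1}{45965}\right) = \frac{33970}{3} - \frac{8881}{45965} = \frac{1561404407}{137895}$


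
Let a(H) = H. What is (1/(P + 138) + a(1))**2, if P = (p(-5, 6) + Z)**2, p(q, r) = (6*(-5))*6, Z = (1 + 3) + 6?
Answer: 843263521/843205444 ≈ 1.0001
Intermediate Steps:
Z = 10 (Z = 4 + 6 = 10)
p(q, r) = -180 (p(q, r) = -30*6 = -180)
P = 28900 (P = (-180 + 10)**2 = (-170)**2 = 28900)
(1/(P + 138) + a(1))**2 = (1/(28900 + 138) + 1)**2 = (1/29038 + 1)**2 = (29039/29038)**2 = 843263521/843205444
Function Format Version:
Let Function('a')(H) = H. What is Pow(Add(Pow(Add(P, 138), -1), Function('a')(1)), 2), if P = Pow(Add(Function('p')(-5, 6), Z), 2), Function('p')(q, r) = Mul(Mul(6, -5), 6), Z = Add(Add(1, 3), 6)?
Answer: Rational(843263521, 843205444) ≈ 1.0001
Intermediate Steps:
Z = 10 (Z = Add(4, 6) = 10)
Function('p')(q, r) = -180 (Function('p')(q, r) = Mul(-30, 6) = -180)
P = 28900 (P = Pow(Add(-180, 10), 2) = Pow(-170, 2) = 28900)
Pow(Add(Pow(Add(P, 138), -1), Function('a')(1)), 2) = Pow(Add(Pow(Add(28900, 138), -1), 1), 2) = Pow(Add(Pow(29038, -1), 1), 2) = Pow(Add(Rational(1, 29038), 1), 2) = Pow(Rational(29039, 29038), 2) = Rational(843263521, 843205444)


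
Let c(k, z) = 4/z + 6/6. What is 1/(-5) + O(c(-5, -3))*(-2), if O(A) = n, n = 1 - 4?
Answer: 29/5 ≈ 5.8000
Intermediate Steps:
n = -3
c(k, z) = 1 + 4/z (c(k, z) = 4/z + 6*(1/6) = 4/z + 1 = 1 + 4/z)
O(A) = -3
1/(-5) + O(c(-5, -3))*(-2) = 1/(-5) - 3*(-2) = -1/5 + 6 = 29/5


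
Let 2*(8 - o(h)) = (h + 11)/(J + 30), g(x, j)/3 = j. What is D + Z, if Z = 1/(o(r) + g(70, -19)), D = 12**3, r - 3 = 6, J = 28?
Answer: 2464099/1426 ≈ 1728.0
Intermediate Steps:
r = 9 (r = 3 + 6 = 9)
g(x, j) = 3*j
o(h) = 917/116 - h/116 (o(h) = 8 - (h + 11)/(2*(28 + 30)) = 8 - (11 + h)/(2*58) = 8 - (11/58 + h/58)/2 = 8 + (-11/116 - h/116) = 917/116 - h/116)
D = 1728
Z = -29/1426 (Z = 1/((917/116 - 1/116*9) + 3*(-19)) = 1/((917/116 - 9/116) - 57) = 1/(227/29 - 57) = 1/(-1426/29) = -29/1426 ≈ -0.020337)
D + Z = 1728 - 29/1426 = 2464099/1426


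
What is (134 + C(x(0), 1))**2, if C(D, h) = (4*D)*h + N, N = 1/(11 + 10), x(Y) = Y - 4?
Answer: 6145441/441 ≈ 13935.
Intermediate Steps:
x(Y) = -4 + Y
N = 1/21 ≈ 0.047619
C(D, h) = 1/21 + 4*D*h (C(D, h) = (4*D)*h + 1/21 = 4*D*h + 1/21 = 1/21 + 4*D*h)
(134 + C(x(0), 1))**2 = (134 + (1/21 + 4*(-4 + 0)*1))**2 = (134 + (1/21 + 4*(-4)*1))**2 = (134 + (1/21 - 16))**2 = (134 - 335/21)**2 = (2479/21)**2 = 6145441/441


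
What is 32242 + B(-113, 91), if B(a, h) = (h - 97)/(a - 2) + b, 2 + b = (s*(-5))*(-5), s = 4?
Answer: 3719106/115 ≈ 32340.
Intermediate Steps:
b = 98 (b = -2 + (4*(-5))*(-5) = -2 - 20*(-5) = -2 + 100 = 98)
B(a, h) = 98 + (-97 + h)/(-2 + a) (B(a, h) = (h - 97)/(a - 2) + 98 = (-97 + h)/(-2 + a) + 98 = 98 + (-97 + h)/(-2 + a))
32242 + B(-113, 91) = 32242 + (-293 + 91 + 98*(-113))/(-2 - 113) = 32242 + (-293 + 91 - 11074)/(-115) = 32242 - 1/115*(-11276) = 32242 + 11276/115 = 3719106/115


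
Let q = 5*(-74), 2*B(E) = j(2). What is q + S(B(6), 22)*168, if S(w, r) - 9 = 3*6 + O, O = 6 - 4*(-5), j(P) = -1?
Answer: 8534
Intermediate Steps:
B(E) = -1/2 (B(E) = (1/2)*(-1) = -1/2)
O = 26 (O = 6 + 20 = 26)
S(w, r) = 53 (S(w, r) = 9 + (3*6 + 26) = 9 + (18 + 26) = 9 + 44 = 53)
q = -370
q + S(B(6), 22)*168 = -370 + 53*168 = -370 + 8904 = 8534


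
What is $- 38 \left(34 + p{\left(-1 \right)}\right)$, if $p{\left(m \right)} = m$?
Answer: $-1254$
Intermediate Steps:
$- 38 \left(34 + p{\left(-1 \right)}\right) = - 38 \left(34 - 1\right) = \left(-38\right) 33 = -1254$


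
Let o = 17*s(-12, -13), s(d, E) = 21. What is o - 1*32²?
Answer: -667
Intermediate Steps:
o = 357 (o = 17*21 = 357)
o - 1*32² = 357 - 1*32² = 357 - 1*1024 = 357 - 1024 = -667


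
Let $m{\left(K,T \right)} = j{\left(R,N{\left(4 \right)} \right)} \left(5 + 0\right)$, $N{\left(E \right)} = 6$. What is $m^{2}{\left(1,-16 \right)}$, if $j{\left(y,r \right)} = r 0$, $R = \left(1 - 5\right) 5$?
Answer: $0$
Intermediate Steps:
$R = -20$ ($R = \left(-4\right) 5 = -20$)
$j{\left(y,r \right)} = 0$
$m{\left(K,T \right)} = 0$ ($m{\left(K,T \right)} = 0 \left(5 + 0\right) = 0 \cdot 5 = 0$)
$m^{2}{\left(1,-16 \right)} = 0^{2} = 0$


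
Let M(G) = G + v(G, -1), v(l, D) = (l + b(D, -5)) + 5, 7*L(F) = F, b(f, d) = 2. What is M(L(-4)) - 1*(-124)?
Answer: 909/7 ≈ 129.86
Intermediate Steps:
L(F) = F/7
v(l, D) = 7 + l (v(l, D) = (l + 2) + 5 = (2 + l) + 5 = 7 + l)
M(G) = 7 + 2*G (M(G) = G + (7 + G) = 7 + 2*G)
M(L(-4)) - 1*(-124) = (7 + 2*((1/7)*(-4))) - 1*(-124) = (7 + 2*(-4/7)) + 124 = (7 - 8/7) + 124 = 41/7 + 124 = 909/7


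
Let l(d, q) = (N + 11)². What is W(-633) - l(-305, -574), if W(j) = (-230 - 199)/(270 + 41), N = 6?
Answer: -90308/311 ≈ -290.38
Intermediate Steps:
W(j) = -429/311
l(d, q) = 289 (l(d, q) = (6 + 11)² = 17² = 289)
W(-633) - l(-305, -574) = -429/311 - 1*289 = -429/311 - 289 = -90308/311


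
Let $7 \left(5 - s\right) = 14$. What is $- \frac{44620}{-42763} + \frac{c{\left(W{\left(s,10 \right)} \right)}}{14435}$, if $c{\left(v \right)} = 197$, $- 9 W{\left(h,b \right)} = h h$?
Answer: $\frac{652514011}{617283905} \approx 1.0571$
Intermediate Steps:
$s = 3$ ($s = 5 - 2 = 3$)
$W{\left(h,b \right)} = - \frac{h^{2}}{9}$ ($W{\left(h,b \right)} = - \frac{h h}{9} = - \frac{h^{2}}{9}$)
$- \frac{44620}{-42763} + \frac{c{\left(W{\left(s,10 \right)} \right)}}{14435} = - \frac{44620}{-42763} + \frac{197}{14435} = \left(-44620\right) \left(- \frac{1}{42763}\right) + 197 \cdot \frac{1}{14435} = \frac{44620}{42763} + \frac{197}{14435} = \frac{652514011}{617283905}$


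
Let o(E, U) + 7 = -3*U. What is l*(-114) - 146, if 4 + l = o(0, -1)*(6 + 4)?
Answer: 4870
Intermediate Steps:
o(E, U) = -7 - 3*U
l = -44 (l = -4 + (-7 - 3*(-1))*(6 + 4) = -4 + (-7 + 3)*10 = -4 - 4*10 = -4 - 40 = -44)
l*(-114) - 146 = -44*(-114) - 146 = 5016 - 146 = 4870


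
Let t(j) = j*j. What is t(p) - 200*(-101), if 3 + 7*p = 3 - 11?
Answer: 989921/49 ≈ 20202.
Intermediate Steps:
p = -11/7 (p = -3/7 + (3 - 11)/7 = -3/7 + (1/7)*(-8) = -3/7 - 8/7 = -11/7 ≈ -1.5714)
t(j) = j**2
t(p) - 200*(-101) = (-11/7)**2 - 200*(-101) = 121/49 + 20200 = 989921/49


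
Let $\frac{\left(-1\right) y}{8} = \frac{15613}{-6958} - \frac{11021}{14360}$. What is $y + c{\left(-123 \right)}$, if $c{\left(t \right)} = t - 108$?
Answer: $- \frac{1292106556}{6244805} \approx -206.91$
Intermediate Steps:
$c{\left(t \right)} = -108 + t$
$y = \frac{150443399}{6244805}$ ($y = - 8 \left(\frac{15613}{-6958} - \frac{11021}{14360}\right) = - 8 \left(15613 \left(- \frac{1}{6958}\right) - \frac{11021}{14360}\right) = - 8 \left(- \frac{15613}{6958} - \frac{11021}{14360}\right) = \left(-8\right) \left(- \frac{150443399}{49958440}\right) = \frac{150443399}{6244805} \approx 24.091$)
$y + c{\left(-123 \right)} = \frac{150443399}{6244805} - 231 = - \frac{1292106556}{6244805}$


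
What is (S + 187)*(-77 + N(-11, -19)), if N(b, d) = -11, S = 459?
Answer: -56848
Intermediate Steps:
(S + 187)*(-77 + N(-11, -19)) = (459 + 187)*(-77 - 11) = 646*(-88) = -56848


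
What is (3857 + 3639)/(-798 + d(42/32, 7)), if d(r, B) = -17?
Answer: -7496/815 ≈ -9.1975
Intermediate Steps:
(3857 + 3639)/(-798 + d(42/32, 7)) = (3857 + 3639)/(-798 - 17) = 7496/(-815) = 7496*(-1/815) = -7496/815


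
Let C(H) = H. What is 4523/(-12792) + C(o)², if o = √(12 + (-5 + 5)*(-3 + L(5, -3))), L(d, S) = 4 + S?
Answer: 148981/12792 ≈ 11.646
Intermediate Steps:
o = 2*√3 (o = √(12 + (-5 + 5)*(-3 + (4 - 3))) = √(12 + 0*(-3 + 1)) = √(12 + 0*(-2)) = √(12 + 0) = √12 = 2*√3 ≈ 3.4641)
4523/(-12792) + C(o)² = 4523/(-12792) + (2*√3)² = 4523*(-1/12792) + 12 = -4523/12792 + 12 = 148981/12792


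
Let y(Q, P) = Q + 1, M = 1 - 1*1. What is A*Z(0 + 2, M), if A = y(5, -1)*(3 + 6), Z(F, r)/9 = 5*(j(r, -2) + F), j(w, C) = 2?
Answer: 9720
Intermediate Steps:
M = 0 (M = 1 - 1 = 0)
y(Q, P) = 1 + Q
Z(F, r) = 90 + 45*F (Z(F, r) = 9*(5*(2 + F)) = 9*(10 + 5*F) = 90 + 45*F)
A = 54 (A = (1 + 5)*(3 + 6) = 6*9 = 54)
A*Z(0 + 2, M) = 54*(90 + 45*(0 + 2)) = 54*(90 + 45*2) = 54*(90 + 90) = 54*180 = 9720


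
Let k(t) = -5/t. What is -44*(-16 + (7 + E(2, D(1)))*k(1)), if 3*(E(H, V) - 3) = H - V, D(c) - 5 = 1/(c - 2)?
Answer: 8272/3 ≈ 2757.3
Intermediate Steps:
D(c) = 5 + 1/(-2 + c) (D(c) = 5 + 1/(c - 2) = 5 + 1/(-2 + c))
E(H, V) = 3 - V/3 + H/3 (E(H, V) = 3 + (H - V)/3 = 3 + (-V/3 + H/3) = 3 - V/3 + H/3)
-44*(-16 + (7 + E(2, D(1)))*k(1)) = -44*(-16 + (7 + (3 - (-9 + 5*1)/(3*(-2 + 1)) + (⅓)*2))*(-5/1)) = -44*(-16 + (7 + (3 - (-9 + 5)/(3*(-1)) + ⅔))*(-5*1)) = -44*(-16 + (7 + (3 - (-1)*(-4)/3 + ⅔))*(-5)) = -44*(-16 + (7 + (3 - ⅓*4 + ⅔))*(-5)) = -44*(-16 + (7 + (3 - 4/3 + ⅔))*(-5)) = -44*(-16 + (7 + 7/3)*(-5)) = -44*(-16 + (28/3)*(-5)) = -44*(-16 - 140/3) = -44*(-188/3) = 8272/3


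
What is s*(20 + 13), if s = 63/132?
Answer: 63/4 ≈ 15.750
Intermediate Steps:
s = 21/44 (s = 63*(1/132) = 21/44 ≈ 0.47727)
s*(20 + 13) = 21*(20 + 13)/44 = (21/44)*33 = 63/4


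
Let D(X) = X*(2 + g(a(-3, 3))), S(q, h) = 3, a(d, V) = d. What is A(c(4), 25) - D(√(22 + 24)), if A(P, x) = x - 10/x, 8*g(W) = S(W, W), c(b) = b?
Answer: 123/5 - 19*√46/8 ≈ 8.4920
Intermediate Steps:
g(W) = 3/8 (g(W) = (⅛)*3 = 3/8)
A(P, x) = x - 10/x
D(X) = 19*X/8 (D(X) = X*(2 + 3/8) = X*(19/8) = 19*X/8)
A(c(4), 25) - D(√(22 + 24)) = (25 - 10/25) - 19*√(22 + 24)/8 = (25 - 10*1/25) - 19*√46/8 = (25 - ⅖) - 19*√46/8 = 123/5 - 19*√46/8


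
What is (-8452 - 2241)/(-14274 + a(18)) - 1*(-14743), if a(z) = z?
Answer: 210186901/14256 ≈ 14744.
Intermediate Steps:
(-8452 - 2241)/(-14274 + a(18)) - 1*(-14743) = (-8452 - 2241)/(-14274 + 18) - 1*(-14743) = -10693/(-14256) + 14743 = -10693*(-1/14256) + 14743 = 10693/14256 + 14743 = 210186901/14256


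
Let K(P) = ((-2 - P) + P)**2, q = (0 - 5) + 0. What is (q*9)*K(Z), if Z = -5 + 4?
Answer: -180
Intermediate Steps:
Z = -1
q = -5 (q = -5 + 0 = -5)
K(P) = 4 (K(P) = (-2)**2 = 4)
(q*9)*K(Z) = -5*9*4 = -45*4 = -180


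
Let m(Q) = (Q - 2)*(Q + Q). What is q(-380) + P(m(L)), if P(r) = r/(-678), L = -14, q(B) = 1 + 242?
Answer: 82153/339 ≈ 242.34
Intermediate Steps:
q(B) = 243
m(Q) = 2*Q*(-2 + Q) (m(Q) = (-2 + Q)*(2*Q) = 2*Q*(-2 + Q))
P(r) = -r/678 (P(r) = r*(-1/678) = -r/678)
q(-380) + P(m(L)) = 243 - (-14)*(-2 - 14)/339 = 243 - (-14)*(-16)/339 = 243 - 1/678*448 = 243 - 224/339 = 82153/339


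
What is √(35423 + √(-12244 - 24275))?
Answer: √(35423 + I*√36519) ≈ 188.21 + 0.5077*I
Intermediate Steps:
√(35423 + √(-12244 - 24275)) = √(35423 + √(-36519)) = √(35423 + I*√36519)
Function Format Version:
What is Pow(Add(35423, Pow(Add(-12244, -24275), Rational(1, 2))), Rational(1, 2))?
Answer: Pow(Add(35423, Mul(I, Pow(36519, Rational(1, 2)))), Rational(1, 2)) ≈ Add(188.21, Mul(0.5077, I))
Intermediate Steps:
Pow(Add(35423, Pow(Add(-12244, -24275), Rational(1, 2))), Rational(1, 2)) = Pow(Add(35423, Pow(-36519, Rational(1, 2))), Rational(1, 2)) = Pow(Add(35423, Mul(I, Pow(36519, Rational(1, 2)))), Rational(1, 2))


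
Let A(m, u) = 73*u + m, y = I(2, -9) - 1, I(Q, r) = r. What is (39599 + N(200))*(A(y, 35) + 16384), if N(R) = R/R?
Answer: 749588400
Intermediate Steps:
N(R) = 1
y = -10 (y = -9 - 1 = -10)
A(m, u) = m + 73*u
(39599 + N(200))*(A(y, 35) + 16384) = (39599 + 1)*((-10 + 73*35) + 16384) = 39600*((-10 + 2555) + 16384) = 39600*(2545 + 16384) = 39600*18929 = 749588400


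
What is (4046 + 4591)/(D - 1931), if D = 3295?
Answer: 8637/1364 ≈ 6.3321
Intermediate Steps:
(4046 + 4591)/(D - 1931) = (4046 + 4591)/(3295 - 1931) = 8637/1364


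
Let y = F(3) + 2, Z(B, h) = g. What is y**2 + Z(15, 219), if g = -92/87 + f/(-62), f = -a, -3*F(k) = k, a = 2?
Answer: -68/2697 ≈ -0.025213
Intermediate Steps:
F(k) = -k/3
f = -2 (f = -1*2 = -2)
g = -2765/2697 (g = -92/87 - 2/(-62) = -92*1/87 - 2*(-1/62) = -92/87 + 1/31 = -2765/2697 ≈ -1.0252)
Z(B, h) = -2765/2697
y = 1 (y = -1/3*3 + 2 = -1 + 2 = 1)
y**2 + Z(15, 219) = 1**2 - 2765/2697 = 1 - 2765/2697 = -68/2697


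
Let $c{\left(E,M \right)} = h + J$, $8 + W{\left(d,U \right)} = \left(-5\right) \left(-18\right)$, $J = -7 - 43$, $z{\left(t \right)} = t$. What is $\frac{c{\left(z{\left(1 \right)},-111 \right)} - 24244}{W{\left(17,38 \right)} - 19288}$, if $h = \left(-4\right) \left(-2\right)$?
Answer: $\frac{12143}{9603} \approx 1.2645$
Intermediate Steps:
$J = -50$ ($J = -7 - 43 = -50$)
$h = 8$
$W{\left(d,U \right)} = 82$ ($W{\left(d,U \right)} = -8 - -90 = -8 + 90 = 82$)
$c{\left(E,M \right)} = -42$ ($c{\left(E,M \right)} = 8 - 50 = -42$)
$\frac{c{\left(z{\left(1 \right)},-111 \right)} - 24244}{W{\left(17,38 \right)} - 19288} = \frac{-42 - 24244}{82 - 19288} = - \frac{24286}{-19206} = \left(-24286\right) \left(- \frac{1}{19206}\right) = \frac{12143}{9603}$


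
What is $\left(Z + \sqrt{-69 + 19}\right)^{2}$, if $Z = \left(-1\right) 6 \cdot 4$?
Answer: $526 - 240 i \sqrt{2} \approx 526.0 - 339.41 i$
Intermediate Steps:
$Z = -24$ ($Z = \left(-6\right) 4 = -24$)
$\left(Z + \sqrt{-69 + 19}\right)^{2} = \left(-24 + \sqrt{-69 + 19}\right)^{2} = \left(-24 + \sqrt{-50}\right)^{2} = \left(-24 + 5 i \sqrt{2}\right)^{2}$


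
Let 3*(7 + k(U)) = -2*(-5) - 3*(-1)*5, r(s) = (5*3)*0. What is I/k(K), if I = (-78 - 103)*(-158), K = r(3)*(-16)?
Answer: 42897/2 ≈ 21449.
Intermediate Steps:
r(s) = 0 (r(s) = 15*0 = 0)
K = 0 (K = 0*(-16) = 0)
I = 28598 (I = -181*(-158) = 28598)
k(U) = 4/3 (k(U) = -7 + (-2*(-5) - 3*(-1)*5)/3 = -7 + (10 + 3*5)/3 = -7 + (10 + 15)/3 = -7 + (⅓)*25 = -7 + 25/3 = 4/3)
I/k(K) = 28598/(4/3) = 28598*(¾) = 42897/2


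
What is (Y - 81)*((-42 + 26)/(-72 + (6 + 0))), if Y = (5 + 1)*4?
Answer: -152/11 ≈ -13.818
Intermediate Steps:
Y = 24 (Y = 6*4 = 24)
(Y - 81)*((-42 + 26)/(-72 + (6 + 0))) = (24 - 81)*((-42 + 26)/(-72 + (6 + 0))) = -(-912)/(-72 + 6) = -(-912)/(-66) = -(-912)*(-1)/66 = -57*8/33 = -152/11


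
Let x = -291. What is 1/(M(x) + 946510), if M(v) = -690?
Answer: 1/945820 ≈ 1.0573e-6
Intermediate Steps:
1/(M(x) + 946510) = 1/(-690 + 946510) = 1/945820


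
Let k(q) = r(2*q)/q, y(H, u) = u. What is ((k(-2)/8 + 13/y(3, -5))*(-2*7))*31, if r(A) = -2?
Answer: 21483/20 ≈ 1074.2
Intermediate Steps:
k(q) = -2/q
((k(-2)/8 + 13/y(3, -5))*(-2*7))*31 = ((-2/(-2)/8 + 13/(-5))*(-2*7))*31 = ((-2*(-1/2)*(1/8) + 13*(-1/5))*(-14))*31 = ((1*(1/8) - 13/5)*(-14))*31 = ((1/8 - 13/5)*(-14))*31 = -99/40*(-14)*31 = (693/20)*31 = 21483/20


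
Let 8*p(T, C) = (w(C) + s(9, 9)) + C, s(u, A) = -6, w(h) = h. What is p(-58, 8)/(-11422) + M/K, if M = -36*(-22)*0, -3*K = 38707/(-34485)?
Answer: -5/45688 ≈ -0.00010944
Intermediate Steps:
K = 38707/103455 (K = -38707/(3*(-34485)) = -38707*(-1)/(3*34485) = -1/3*(-38707/34485) = 38707/103455 ≈ 0.37414)
p(T, C) = -3/4 + C/4 (p(T, C) = ((C - 6) + C)/8 = ((-6 + C) + C)/8 = (-6 + 2*C)/8 = -3/4 + C/4)
M = 0 (M = 792*0 = 0)
p(-58, 8)/(-11422) + M/K = (-3/4 + (1/4)*8)/(-11422) + 0/(38707/103455) = (-3/4 + 2)*(-1/11422) + 0*(103455/38707) = (5/4)*(-1/11422) + 0 = -5/45688 + 0 = -5/45688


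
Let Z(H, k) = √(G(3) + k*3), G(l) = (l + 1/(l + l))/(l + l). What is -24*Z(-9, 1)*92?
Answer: -368*√127 ≈ -4147.1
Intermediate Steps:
G(l) = (l + 1/(2*l))/(2*l) (G(l) = (l + 1/(2*l))/((2*l)) = (l + 1/(2*l))*(1/(2*l)) = (l + 1/(2*l))/(2*l))
Z(H, k) = √(19/36 + 3*k) (Z(H, k) = √((½ + (¼)/3²) + k*3) = √((½ + (¼)*(⅑)) + 3*k) = √((½ + 1/36) + 3*k) = √(19/36 + 3*k))
-24*Z(-9, 1)*92 = -4*√(19 + 108*1)*92 = -4*√(19 + 108)*92 = -4*√127*92 = -368*√127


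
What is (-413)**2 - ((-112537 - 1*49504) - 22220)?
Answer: 354830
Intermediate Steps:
(-413)**2 - ((-112537 - 1*49504) - 22220) = 170569 - ((-112537 - 49504) - 22220) = 170569 - (-162041 - 22220) = 170569 - 1*(-184261) = 170569 + 184261 = 354830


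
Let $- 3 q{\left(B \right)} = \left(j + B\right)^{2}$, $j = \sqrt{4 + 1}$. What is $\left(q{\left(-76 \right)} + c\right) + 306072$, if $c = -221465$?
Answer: $82680 + \frac{152 \sqrt{5}}{3} \approx 82793.0$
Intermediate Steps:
$j = \sqrt{5} \approx 2.2361$
$q{\left(B \right)} = - \frac{\left(B + \sqrt{5}\right)^{2}}{3}$ ($q{\left(B \right)} = - \frac{\left(\sqrt{5} + B\right)^{2}}{3} = - \frac{\left(B + \sqrt{5}\right)^{2}}{3}$)
$\left(q{\left(-76 \right)} + c\right) + 306072 = \left(- \frac{\left(-76 + \sqrt{5}\right)^{2}}{3} - 221465\right) + 306072 = \left(-221465 - \frac{\left(-76 + \sqrt{5}\right)^{2}}{3}\right) + 306072 = 84607 - \frac{\left(-76 + \sqrt{5}\right)^{2}}{3}$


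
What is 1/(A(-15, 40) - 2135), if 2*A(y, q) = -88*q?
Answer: -1/3895 ≈ -0.00025674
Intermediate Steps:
A(y, q) = -44*q (A(y, q) = (-88*q)/2 = -44*q)
1/(A(-15, 40) - 2135) = 1/(-44*40 - 2135) = 1/(-1760 - 2135) = 1/(-3895) = -1/3895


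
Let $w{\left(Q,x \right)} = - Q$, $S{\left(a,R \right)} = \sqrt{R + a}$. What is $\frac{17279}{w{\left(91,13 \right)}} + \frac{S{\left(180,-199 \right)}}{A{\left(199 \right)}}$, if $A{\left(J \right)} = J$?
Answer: $- \frac{17279}{91} + \frac{i \sqrt{19}}{199} \approx -189.88 + 0.021904 i$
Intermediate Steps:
$\frac{17279}{w{\left(91,13 \right)}} + \frac{S{\left(180,-199 \right)}}{A{\left(199 \right)}} = \frac{17279}{\left(-1\right) 91} + \frac{\sqrt{-199 + 180}}{199} = \frac{17279}{-91} + \sqrt{-19} \cdot \frac{1}{199} = 17279 \left(- \frac{1}{91}\right) + i \sqrt{19} \cdot \frac{1}{199} = - \frac{17279}{91} + \frac{i \sqrt{19}}{199}$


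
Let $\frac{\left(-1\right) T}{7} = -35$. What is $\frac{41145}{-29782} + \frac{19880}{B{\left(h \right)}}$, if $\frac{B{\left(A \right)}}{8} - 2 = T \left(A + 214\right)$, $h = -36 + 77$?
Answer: $- \frac{2496607895}{1860690014} \approx -1.3418$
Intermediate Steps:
$T = 245$ ($T = \left(-7\right) \left(-35\right) = 245$)
$h = 41$
$B{\left(A \right)} = 419456 + 1960 A$ ($B{\left(A \right)} = 16 + 8 \cdot 245 \left(A + 214\right) = 16 + 8 \cdot 245 \left(214 + A\right) = 16 + 8 \left(52430 + 245 A\right) = 16 + \left(419440 + 1960 A\right) = 419456 + 1960 A$)
$\frac{41145}{-29782} + \frac{19880}{B{\left(h \right)}} = \frac{41145}{-29782} + \frac{19880}{419456 + 1960 \cdot 41} = 41145 \left(- \frac{1}{29782}\right) + \frac{19880}{419456 + 80360} = - \frac{41145}{29782} + \frac{19880}{499816} = - \frac{41145}{29782} + 19880 \cdot \frac{1}{499816} = - \frac{41145}{29782} + \frac{2485}{62477} = - \frac{2496607895}{1860690014}$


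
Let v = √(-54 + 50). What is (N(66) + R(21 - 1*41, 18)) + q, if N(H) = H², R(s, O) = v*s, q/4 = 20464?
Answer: 86212 - 40*I ≈ 86212.0 - 40.0*I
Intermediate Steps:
q = 81856 (q = 4*20464 = 81856)
v = 2*I (v = √(-4) = 2*I ≈ 2.0*I)
R(s, O) = 2*I*s (R(s, O) = (2*I)*s = 2*I*s)
(N(66) + R(21 - 1*41, 18)) + q = (66² + 2*I*(21 - 1*41)) + 81856 = (4356 + 2*I*(21 - 41)) + 81856 = (4356 + 2*I*(-20)) + 81856 = (4356 - 40*I) + 81856 = 86212 - 40*I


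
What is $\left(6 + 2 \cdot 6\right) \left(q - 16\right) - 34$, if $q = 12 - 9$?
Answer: $-268$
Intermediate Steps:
$q = 3$ ($q = 12 - 9 = 3$)
$\left(6 + 2 \cdot 6\right) \left(q - 16\right) - 34 = \left(6 + 2 \cdot 6\right) \left(3 - 16\right) - 34 = \left(6 + 12\right) \left(-13\right) - 34 = 18 \left(-13\right) - 34 = -234 - 34 = -268$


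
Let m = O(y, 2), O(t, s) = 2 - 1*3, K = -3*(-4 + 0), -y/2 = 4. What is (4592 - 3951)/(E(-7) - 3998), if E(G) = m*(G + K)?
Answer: -641/4003 ≈ -0.16013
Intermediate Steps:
y = -8 (y = -2*4 = -8)
K = 12 (K = -3*(-4) = 12)
O(t, s) = -1 (O(t, s) = 2 - 3 = -1)
m = -1
E(G) = -12 - G (E(G) = -(G + 12) = -(12 + G) = -12 - G)
(4592 - 3951)/(E(-7) - 3998) = (4592 - 3951)/((-12 - 1*(-7)) - 3998) = 641/((-12 + 7) - 3998) = 641/(-5 - 3998) = 641/(-4003) = 641*(-1/4003) = -641/4003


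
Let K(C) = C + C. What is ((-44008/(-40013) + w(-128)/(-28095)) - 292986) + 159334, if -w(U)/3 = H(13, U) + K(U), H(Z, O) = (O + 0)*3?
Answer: -10016384827228/74944349 ≈ -1.3365e+5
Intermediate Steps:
K(C) = 2*C
H(Z, O) = 3*O (H(Z, O) = O*3 = 3*O)
w(U) = -15*U (w(U) = -3*(3*U + 2*U) = -15*U)
((-44008/(-40013) + w(-128)/(-28095)) - 292986) + 159334 = ((-44008/(-40013) - 15*(-128)/(-28095)) - 292986) + 159334 = ((-44008*(-1/40013) + 1920*(-1/28095)) - 292986) + 159334 = ((44008/40013 - 128/1873) - 292986) + 159334 = (77305320/74944349 - 292986) + 159334 = -21957567730794/74944349 + 159334 = -10016384827228/74944349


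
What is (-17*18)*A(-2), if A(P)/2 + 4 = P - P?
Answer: 2448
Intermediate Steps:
A(P) = -8 (A(P) = -8 + 2*(P - P) = -8 + 2*0 = -8 + 0 = -8)
(-17*18)*A(-2) = -17*18*(-8) = -306*(-8) = 2448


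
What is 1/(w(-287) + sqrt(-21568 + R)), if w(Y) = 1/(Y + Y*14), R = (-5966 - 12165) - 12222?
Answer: -4305/962253191026 - 166797225*I*sqrt(641)/962253191026 ≈ -4.4739e-9 - 0.0043886*I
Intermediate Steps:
R = -30353 (R = -18131 - 12222 = -30353)
w(Y) = 1/(15*Y) (w(Y) = 1/(Y + 14*Y) = 1/(15*Y))
1/(w(-287) + sqrt(-21568 + R)) = 1/((1/15)/(-287) + sqrt(-21568 - 30353)) = 1/((1/15)*(-1/287) + sqrt(-51921)) = 1/(-1/4305 + 9*I*sqrt(641))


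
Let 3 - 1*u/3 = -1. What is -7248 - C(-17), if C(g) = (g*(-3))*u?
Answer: -7860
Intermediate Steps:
u = 12 (u = 9 - 3*(-1) = 9 + 3 = 12)
C(g) = -36*g (C(g) = (g*(-3))*12 = -3*g*12 = -36*g)
-7248 - C(-17) = -7248 - (-36)*(-17) = -7248 - 1*612 = -7248 - 612 = -7860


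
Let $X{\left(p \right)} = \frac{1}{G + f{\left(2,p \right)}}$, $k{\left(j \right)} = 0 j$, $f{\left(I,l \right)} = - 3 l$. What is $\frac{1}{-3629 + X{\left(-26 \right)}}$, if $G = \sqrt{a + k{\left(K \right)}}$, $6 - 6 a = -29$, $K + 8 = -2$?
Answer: $- \frac{132345533}{480280240891} + \frac{\sqrt{210}}{480280240891} \approx -0.00027556$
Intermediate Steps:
$K = -10$ ($K = -8 - 2 = -10$)
$a = \frac{35}{6}$ ($a = 1 - - \frac{29}{6} = 1 + \frac{29}{6} = \frac{35}{6} \approx 5.8333$)
$k{\left(j \right)} = 0$
$G = \frac{\sqrt{210}}{6}$ ($G = \sqrt{\frac{35}{6} + 0} = \sqrt{\frac{35}{6}} = \frac{\sqrt{210}}{6} \approx 2.4152$)
$X{\left(p \right)} = \frac{1}{- 3 p + \frac{\sqrt{210}}{6}}$ ($X{\left(p \right)} = \frac{1}{\frac{\sqrt{210}}{6} - 3 p} = \frac{1}{- 3 p + \frac{\sqrt{210}}{6}}$)
$\frac{1}{-3629 + X{\left(-26 \right)}} = \frac{1}{-3629 - \frac{6}{- \sqrt{210} + 18 \left(-26\right)}} = \frac{1}{-3629 - \frac{6}{- \sqrt{210} - 468}} = \frac{1}{-3629 - \frac{6}{-468 - \sqrt{210}}}$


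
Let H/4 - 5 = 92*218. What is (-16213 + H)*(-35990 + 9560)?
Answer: -1692339330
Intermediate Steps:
H = 80244 (H = 20 + 4*(92*218) = 20 + 4*20056 = 20 + 80224 = 80244)
(-16213 + H)*(-35990 + 9560) = (-16213 + 80244)*(-35990 + 9560) = 64031*(-26430) = -1692339330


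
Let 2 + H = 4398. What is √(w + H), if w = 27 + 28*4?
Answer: √4535 ≈ 67.342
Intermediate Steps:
H = 4396 (H = -2 + 4398 = 4396)
w = 139 (w = 27 + 112 = 139)
√(w + H) = √(139 + 4396) = √4535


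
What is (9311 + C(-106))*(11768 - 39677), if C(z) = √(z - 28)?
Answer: -259860699 - 27909*I*√134 ≈ -2.5986e+8 - 3.2307e+5*I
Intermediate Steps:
C(z) = √(-28 + z)
(9311 + C(-106))*(11768 - 39677) = (9311 + √(-28 - 106))*(11768 - 39677) = (9311 + √(-134))*(-27909) = (9311 + I*√134)*(-27909) = -259860699 - 27909*I*√134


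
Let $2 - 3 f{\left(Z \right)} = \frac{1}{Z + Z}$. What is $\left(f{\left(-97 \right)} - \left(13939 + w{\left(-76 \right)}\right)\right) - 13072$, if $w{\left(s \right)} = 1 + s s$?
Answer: $- \frac{19082227}{582} \approx -32787.0$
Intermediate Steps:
$w{\left(s \right)} = 1 + s^{2}$
$f{\left(Z \right)} = \frac{2}{3} - \frac{1}{6 Z}$ ($f{\left(Z \right)} = \frac{2}{3} - \frac{1}{3 \left(Z + Z\right)} = \frac{2}{3} - \frac{1}{3 \cdot 2 Z} = \frac{2}{3} - \frac{\frac{1}{2} \frac{1}{Z}}{3} = \frac{2}{3} - \frac{1}{6 Z}$)
$\left(f{\left(-97 \right)} - \left(13939 + w{\left(-76 \right)}\right)\right) - 13072 = \left(\frac{-1 + 4 \left(-97\right)}{6 \left(-97\right)} - 19716\right) - 13072 = \left(\frac{1}{6} \left(- \frac{1}{97}\right) \left(-1 - 388\right) - 19716\right) - 13072 = \left(\frac{1}{6} \left(- \frac{1}{97}\right) \left(-389\right) - 19716\right) - 13072 = \left(\frac{389}{582} - 19716\right) - 13072 = - \frac{11474323}{582} - 13072 = - \frac{19082227}{582}$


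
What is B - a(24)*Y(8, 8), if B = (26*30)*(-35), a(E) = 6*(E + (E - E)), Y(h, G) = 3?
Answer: -27732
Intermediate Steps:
a(E) = 6*E (a(E) = 6*(E + 0) = 6*E)
B = -27300 (B = 780*(-35) = -27300)
B - a(24)*Y(8, 8) = -27300 - 6*24*3 = -27300 - 144*3 = -27300 - 1*432 = -27300 - 432 = -27732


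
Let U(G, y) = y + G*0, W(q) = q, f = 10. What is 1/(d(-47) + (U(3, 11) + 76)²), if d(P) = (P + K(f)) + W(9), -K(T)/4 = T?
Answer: 1/7491 ≈ 0.00013349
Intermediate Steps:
K(T) = -4*T
U(G, y) = y (U(G, y) = y + 0 = y)
d(P) = -31 + P (d(P) = (P - 4*10) + 9 = (P - 40) + 9 = (-40 + P) + 9 = -31 + P)
1/(d(-47) + (U(3, 11) + 76)²) = 1/((-31 - 47) + (11 + 76)²) = 1/(-78 + 87²) = 1/(-78 + 7569) = 1/7491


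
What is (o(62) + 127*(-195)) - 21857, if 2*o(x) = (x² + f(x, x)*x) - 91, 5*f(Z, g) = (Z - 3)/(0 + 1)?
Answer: -443797/10 ≈ -44380.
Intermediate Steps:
f(Z, g) = -⅗ + Z/5 (f(Z, g) = ((Z - 3)/(0 + 1))/5 = ((-3 + Z)/1)/5 = ((-3 + Z)*1)/5 = (-3 + Z)/5 = -⅗ + Z/5)
o(x) = -91/2 + x²/2 + x*(-⅗ + x/5)/2 (o(x) = ((x² + (-⅗ + x/5)*x) - 91)/2 = ((x² + x*(-⅗ + x/5)) - 91)/2 = (-91 + x² + x*(-⅗ + x/5))/2 = -91/2 + x²/2 + x*(-⅗ + x/5)/2)
(o(62) + 127*(-195)) - 21857 = ((-91/2 - 3/10*62 + (⅗)*62²) + 127*(-195)) - 21857 = ((-91/2 - 93/5 + (⅗)*3844) - 24765) - 21857 = ((-91/2 - 93/5 + 11532/5) - 24765) - 21857 = (22423/10 - 24765) - 21857 = -225227/10 - 21857 = -443797/10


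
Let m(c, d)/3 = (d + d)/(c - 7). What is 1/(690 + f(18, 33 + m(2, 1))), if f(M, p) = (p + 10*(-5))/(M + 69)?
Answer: 435/300059 ≈ 0.0014497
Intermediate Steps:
m(c, d) = 6*d/(-7 + c) (m(c, d) = 3*((d + d)/(c - 7)) = 3*((2*d)/(-7 + c)) = 3*(2*d/(-7 + c)) = 6*d/(-7 + c))
f(M, p) = (-50 + p)/(69 + M) (f(M, p) = (p - 50)/(69 + M) = (-50 + p)/(69 + M))
1/(690 + f(18, 33 + m(2, 1))) = 1/(690 + (-50 + (33 + 6*1/(-7 + 2)))/(69 + 18)) = 1/(690 + (-50 + (33 + 6*1/(-5)))/87) = 1/(690 + (-50 + (33 + 6*1*(-⅕)))/87) = 1/(690 + (-50 + (33 - 6/5))/87) = 1/(690 + (-50 + 159/5)/87) = 1/(690 + (1/87)*(-91/5)) = 1/(690 - 91/435) = 1/(300059/435) = 435/300059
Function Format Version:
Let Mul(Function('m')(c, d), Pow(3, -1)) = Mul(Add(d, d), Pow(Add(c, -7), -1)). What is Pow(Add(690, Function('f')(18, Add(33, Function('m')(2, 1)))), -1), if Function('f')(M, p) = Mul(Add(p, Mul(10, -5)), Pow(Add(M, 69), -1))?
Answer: Rational(435, 300059) ≈ 0.0014497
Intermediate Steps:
Function('m')(c, d) = Mul(6, d, Pow(Add(-7, c), -1)) (Function('m')(c, d) = Mul(3, Mul(Add(d, d), Pow(Add(c, -7), -1))) = Mul(3, Mul(Mul(2, d), Pow(Add(-7, c), -1))) = Mul(3, Mul(2, d, Pow(Add(-7, c), -1))) = Mul(6, d, Pow(Add(-7, c), -1)))
Function('f')(M, p) = Mul(Pow(Add(69, M), -1), Add(-50, p)) (Function('f')(M, p) = Mul(Add(p, -50), Pow(Add(69, M), -1)) = Mul(Add(-50, p), Pow(Add(69, M), -1)) = Mul(Pow(Add(69, M), -1), Add(-50, p)))
Pow(Add(690, Function('f')(18, Add(33, Function('m')(2, 1)))), -1) = Pow(Add(690, Mul(Pow(Add(69, 18), -1), Add(-50, Add(33, Mul(6, 1, Pow(Add(-7, 2), -1)))))), -1) = Pow(Add(690, Mul(Pow(87, -1), Add(-50, Add(33, Mul(6, 1, Pow(-5, -1)))))), -1) = Pow(Add(690, Mul(Rational(1, 87), Add(-50, Add(33, Mul(6, 1, Rational(-1, 5)))))), -1) = Pow(Add(690, Mul(Rational(1, 87), Add(-50, Add(33, Rational(-6, 5))))), -1) = Pow(Add(690, Mul(Rational(1, 87), Add(-50, Rational(159, 5)))), -1) = Pow(Add(690, Mul(Rational(1, 87), Rational(-91, 5))), -1) = Pow(Add(690, Rational(-91, 435)), -1) = Pow(Rational(300059, 435), -1) = Rational(435, 300059)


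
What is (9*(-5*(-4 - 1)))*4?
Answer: 900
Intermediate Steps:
(9*(-5*(-4 - 1)))*4 = (9*(-5*(-5)))*4 = (9*25)*4 = 225*4 = 900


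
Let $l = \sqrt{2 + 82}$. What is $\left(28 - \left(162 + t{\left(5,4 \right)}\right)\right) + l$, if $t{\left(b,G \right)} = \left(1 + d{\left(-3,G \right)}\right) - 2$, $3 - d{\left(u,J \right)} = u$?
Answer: $-139 + 2 \sqrt{21} \approx -129.83$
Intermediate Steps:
$d{\left(u,J \right)} = 3 - u$
$t{\left(b,G \right)} = 5$ ($t{\left(b,G \right)} = \left(1 + \left(3 - -3\right)\right) - 2 = \left(1 + \left(3 + 3\right)\right) - 2 = \left(1 + 6\right) - 2 = 7 - 2 = 5$)
$l = 2 \sqrt{21}$ ($l = \sqrt{84} = 2 \sqrt{21} \approx 9.1651$)
$\left(28 - \left(162 + t{\left(5,4 \right)}\right)\right) + l = \left(28 - 167\right) + 2 \sqrt{21} = -139 + 2 \sqrt{21}$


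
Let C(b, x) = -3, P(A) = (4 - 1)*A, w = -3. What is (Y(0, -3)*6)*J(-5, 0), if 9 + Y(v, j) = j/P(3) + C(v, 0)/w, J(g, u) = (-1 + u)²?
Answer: -50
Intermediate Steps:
P(A) = 3*A
Y(v, j) = -8 + j/9 (Y(v, j) = -9 + (j/((3*3)) - 3/(-3)) = -9 + (j/9 - 3*(-⅓)) = -9 + (j*(⅑) + 1) = -9 + (j/9 + 1) = -9 + (1 + j/9) = -8 + j/9)
(Y(0, -3)*6)*J(-5, 0) = ((-8 + (⅑)*(-3))*6)*(-1 + 0)² = ((-8 - ⅓)*6)*(-1)² = -25/3*6*1 = -50*1 = -50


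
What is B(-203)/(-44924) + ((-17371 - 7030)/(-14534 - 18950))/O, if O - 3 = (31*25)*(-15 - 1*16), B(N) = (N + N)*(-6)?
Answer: -44556800933/821244053608 ≈ -0.054255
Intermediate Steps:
B(N) = -12*N (B(N) = (2*N)*(-6) = -12*N)
O = -24022 (O = 3 + (31*25)*(-15 - 1*16) = 3 + 775*(-15 - 16) = 3 + 775*(-31) = 3 - 24025 = -24022)
B(-203)/(-44924) + ((-17371 - 7030)/(-14534 - 18950))/O = -12*(-203)/(-44924) + ((-17371 - 7030)/(-14534 - 18950))/(-24022) = 2436*(-1/44924) - 24401/(-33484)*(-1/24022) = -609/11231 - 24401*(-1/33484)*(-1/24022) = -609/11231 + (24401/33484)*(-1/24022) = -609/11231 - 24401/804352648 = -44556800933/821244053608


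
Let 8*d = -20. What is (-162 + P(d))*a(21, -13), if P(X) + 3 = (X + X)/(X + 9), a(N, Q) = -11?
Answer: 23705/13 ≈ 1823.5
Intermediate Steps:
d = -5/2 (d = (⅛)*(-20) = -5/2 ≈ -2.5000)
P(X) = -3 + 2*X/(9 + X) (P(X) = -3 + (X + X)/(X + 9) = -3 + (2*X)/(9 + X) = -3 + 2*X/(9 + X))
(-162 + P(d))*a(21, -13) = (-162 + (-27 - 1*(-5/2))/(9 - 5/2))*(-11) = (-162 + (-27 + 5/2)/(13/2))*(-11) = (-162 + (2/13)*(-49/2))*(-11) = (-162 - 49/13)*(-11) = -2155/13*(-11) = 23705/13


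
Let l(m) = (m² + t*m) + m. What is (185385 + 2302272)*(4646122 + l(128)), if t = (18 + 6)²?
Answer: 11782444083834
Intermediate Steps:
t = 576 (t = 24² = 576)
l(m) = m² + 577*m (l(m) = (m² + 576*m) + m = m² + 577*m)
(185385 + 2302272)*(4646122 + l(128)) = (185385 + 2302272)*(4646122 + 128*(577 + 128)) = 2487657*(4646122 + 128*705) = 2487657*(4646122 + 90240) = 2487657*4736362 = 11782444083834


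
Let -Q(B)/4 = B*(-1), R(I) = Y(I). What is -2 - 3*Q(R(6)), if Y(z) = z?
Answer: -74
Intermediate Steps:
R(I) = I
Q(B) = 4*B (Q(B) = -4*B*(-1) = -(-4)*B = 4*B)
-2 - 3*Q(R(6)) = -2 - 12*6 = -2 - 3*24 = -2 - 72 = -74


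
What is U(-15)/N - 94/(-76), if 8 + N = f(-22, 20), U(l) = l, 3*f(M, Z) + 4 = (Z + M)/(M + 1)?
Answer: 15863/5567 ≈ 2.8495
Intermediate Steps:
f(M, Z) = -4/3 + (M + Z)/(3*(1 + M)) (f(M, Z) = -4/3 + ((Z + M)/(M + 1))/3 = -4/3 + ((M + Z)/(1 + M))/3 = -4/3 + (M + Z)/(3*(1 + M)))
N = -586/63 (N = -8 + (-4 + 20 - 3*(-22))/(3*(1 - 22)) = -8 + (⅓)*(-4 + 20 + 66)/(-21) = -8 + (⅓)*(-1/21)*82 = -8 - 82/63 = -586/63 ≈ -9.3016)
U(-15)/N - 94/(-76) = -15/(-586/63) - 94/(-76) = -15*(-63/586) - 94*(-1/76) = 945/586 + 47/38 = 15863/5567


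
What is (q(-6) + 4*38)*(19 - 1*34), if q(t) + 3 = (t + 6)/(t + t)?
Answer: -2235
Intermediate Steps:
q(t) = -3 + (6 + t)/(2*t) (q(t) = -3 + (t + 6)/(t + t) = -3 + (6 + t)/((2*t)) = -3 + (6 + t)*(1/(2*t)) = -3 + (6 + t)/(2*t))
(q(-6) + 4*38)*(19 - 1*34) = ((-5/2 + 3/(-6)) + 4*38)*(19 - 1*34) = ((-5/2 + 3*(-⅙)) + 152)*(19 - 34) = ((-5/2 - ½) + 152)*(-15) = (-3 + 152)*(-15) = 149*(-15) = -2235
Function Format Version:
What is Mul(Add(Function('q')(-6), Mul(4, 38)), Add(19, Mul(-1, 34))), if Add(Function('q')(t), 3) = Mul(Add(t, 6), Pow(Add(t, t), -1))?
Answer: -2235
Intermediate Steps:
Function('q')(t) = Add(-3, Mul(Rational(1, 2), Pow(t, -1), Add(6, t))) (Function('q')(t) = Add(-3, Mul(Add(t, 6), Pow(Add(t, t), -1))) = Add(-3, Mul(Add(6, t), Pow(Mul(2, t), -1))) = Add(-3, Mul(Add(6, t), Mul(Rational(1, 2), Pow(t, -1)))) = Add(-3, Mul(Rational(1, 2), Pow(t, -1), Add(6, t))))
Mul(Add(Function('q')(-6), Mul(4, 38)), Add(19, Mul(-1, 34))) = Mul(Add(Add(Rational(-5, 2), Mul(3, Pow(-6, -1))), Mul(4, 38)), Add(19, Mul(-1, 34))) = Mul(Add(Add(Rational(-5, 2), Mul(3, Rational(-1, 6))), 152), Add(19, -34)) = Mul(Add(Add(Rational(-5, 2), Rational(-1, 2)), 152), -15) = Mul(Add(-3, 152), -15) = Mul(149, -15) = -2235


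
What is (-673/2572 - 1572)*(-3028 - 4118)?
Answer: 14448701061/1286 ≈ 1.1235e+7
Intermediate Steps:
(-673/2572 - 1572)*(-3028 - 4118) = (-673*1/2572 - 1572)*(-7146) = (-673/2572 - 1572)*(-7146) = -4043857/2572*(-7146) = 14448701061/1286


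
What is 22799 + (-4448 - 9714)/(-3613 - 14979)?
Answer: 211946585/9296 ≈ 22800.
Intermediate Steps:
22799 + (-4448 - 9714)/(-3613 - 14979) = 22799 - 14162/(-18592) = 22799 - 14162*(-1/18592) = 22799 + 7081/9296 = 211946585/9296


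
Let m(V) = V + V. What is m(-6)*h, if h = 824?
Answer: -9888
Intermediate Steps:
m(V) = 2*V
m(-6)*h = (2*(-6))*824 = -12*824 = -9888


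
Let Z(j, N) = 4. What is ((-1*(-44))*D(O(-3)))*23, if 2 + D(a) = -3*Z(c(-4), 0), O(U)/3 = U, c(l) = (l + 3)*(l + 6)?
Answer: -14168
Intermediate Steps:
c(l) = (3 + l)*(6 + l)
O(U) = 3*U
D(a) = -14 (D(a) = -2 - 3*4 = -2 - 12 = -14)
((-1*(-44))*D(O(-3)))*23 = (-1*(-44)*(-14))*23 = (44*(-14))*23 = -616*23 = -14168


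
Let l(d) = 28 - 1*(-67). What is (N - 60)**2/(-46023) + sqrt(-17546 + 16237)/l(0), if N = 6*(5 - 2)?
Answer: -588/15341 + I*sqrt(1309)/95 ≈ -0.038329 + 0.38084*I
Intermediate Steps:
l(d) = 95 (l(d) = 28 + 67 = 95)
N = 18 (N = 6*3 = 18)
(N - 60)**2/(-46023) + sqrt(-17546 + 16237)/l(0) = (18 - 60)**2/(-46023) + sqrt(-17546 + 16237)/95 = (-42)**2*(-1/46023) + sqrt(-1309)*(1/95) = 1764*(-1/46023) + (I*sqrt(1309))*(1/95) = -588/15341 + I*sqrt(1309)/95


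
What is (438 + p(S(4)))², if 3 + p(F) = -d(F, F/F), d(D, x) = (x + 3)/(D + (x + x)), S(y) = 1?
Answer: 1692601/9 ≈ 1.8807e+5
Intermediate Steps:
d(D, x) = (3 + x)/(D + 2*x)
p(F) = -3 - 4/(2 + F) (p(F) = -3 - (3 + F/F)/(F + 2*(F/F)) = -3 - (3 + 1)/(F + 2*1) = -3 - 4/(F + 2) = -3 - 4/(2 + F))
(438 + p(S(4)))² = (438 + (-10 - 3*1)/(2 + 1))² = (438 + (-10 - 3)/3)² = (438 + (⅓)*(-13))² = (438 - 13/3)² = (1301/3)² = 1692601/9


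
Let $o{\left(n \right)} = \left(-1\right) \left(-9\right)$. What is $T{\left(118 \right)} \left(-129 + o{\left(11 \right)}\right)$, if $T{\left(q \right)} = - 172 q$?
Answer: $2435520$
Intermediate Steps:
$o{\left(n \right)} = 9$
$T{\left(118 \right)} \left(-129 + o{\left(11 \right)}\right) = \left(-172\right) 118 \left(-129 + 9\right) = \left(-20296\right) \left(-120\right) = 2435520$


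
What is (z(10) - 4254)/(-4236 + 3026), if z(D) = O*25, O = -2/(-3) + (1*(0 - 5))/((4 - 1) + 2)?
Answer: 12787/3630 ≈ 3.5226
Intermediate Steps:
O = -1/3 (O = -2*(-1/3) + (1*(-5))/(3 + 2) = 2/3 - 5/5 = 2/3 - 5*1/5 = 2/3 - 1 = -1/3 ≈ -0.33333)
z(D) = -25/3 (z(D) = -1/3*25 = -25/3)
(z(10) - 4254)/(-4236 + 3026) = (-25/3 - 4254)/(-4236 + 3026) = -12787/3/(-1210) = -12787/3*(-1/1210) = 12787/3630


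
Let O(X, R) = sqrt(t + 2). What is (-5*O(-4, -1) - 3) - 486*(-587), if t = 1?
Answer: 285279 - 5*sqrt(3) ≈ 2.8527e+5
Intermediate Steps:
O(X, R) = sqrt(3) (O(X, R) = sqrt(1 + 2) = sqrt(3))
(-5*O(-4, -1) - 3) - 486*(-587) = (-5*sqrt(3) - 3) - 486*(-587) = (-3 - 5*sqrt(3)) + 285282 = 285279 - 5*sqrt(3)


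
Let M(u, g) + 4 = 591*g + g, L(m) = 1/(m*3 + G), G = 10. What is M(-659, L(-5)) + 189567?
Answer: 947223/5 ≈ 1.8944e+5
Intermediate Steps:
L(m) = 1/(10 + 3*m) (L(m) = 1/(m*3 + 10) = 1/(3*m + 10) = 1/(10 + 3*m))
M(u, g) = -4 + 592*g (M(u, g) = -4 + (591*g + g) = -4 + 592*g)
M(-659, L(-5)) + 189567 = (-4 + 592/(10 + 3*(-5))) + 189567 = (-4 + 592/(10 - 15)) + 189567 = (-4 + 592/(-5)) + 189567 = (-4 + 592*(-⅕)) + 189567 = (-4 - 592/5) + 189567 = -612/5 + 189567 = 947223/5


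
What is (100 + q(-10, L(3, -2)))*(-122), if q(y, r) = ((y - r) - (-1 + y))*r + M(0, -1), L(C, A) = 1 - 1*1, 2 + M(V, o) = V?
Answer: -11956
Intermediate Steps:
M(V, o) = -2 + V
L(C, A) = 0 (L(C, A) = 1 - 1 = 0)
q(y, r) = -2 + r*(1 - r) (q(y, r) = ((y - r) - (-1 + y))*r + (-2 + 0) = ((y - r) + (1 - y))*r - 2 = (1 - r)*r - 2 = r*(1 - r) - 2 = -2 + r*(1 - r))
(100 + q(-10, L(3, -2)))*(-122) = (100 + (-2 + 0 - 1*0**2))*(-122) = (100 + (-2 + 0 - 1*0))*(-122) = (100 + (-2 + 0 + 0))*(-122) = (100 - 2)*(-122) = 98*(-122) = -11956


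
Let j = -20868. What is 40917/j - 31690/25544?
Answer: -35551891/11105254 ≈ -3.2014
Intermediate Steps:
40917/j - 31690/25544 = 40917/(-20868) - 31690/25544 = 40917*(-1/20868) - 31690*1/25544 = -13639/6956 - 15845/12772 = -35551891/11105254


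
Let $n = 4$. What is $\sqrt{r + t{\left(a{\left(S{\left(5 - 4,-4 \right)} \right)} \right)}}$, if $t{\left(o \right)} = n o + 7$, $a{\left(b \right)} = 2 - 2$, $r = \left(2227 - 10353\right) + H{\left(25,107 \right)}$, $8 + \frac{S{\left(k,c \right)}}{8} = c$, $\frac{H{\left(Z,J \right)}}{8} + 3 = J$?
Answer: $i \sqrt{7287} \approx 85.364 i$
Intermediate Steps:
$H{\left(Z,J \right)} = -24 + 8 J$
$S{\left(k,c \right)} = -64 + 8 c$
$r = -7294$ ($r = \left(2227 - 10353\right) + \left(-24 + 8 \cdot 107\right) = -8126 + \left(-24 + 856\right) = -8126 + 832 = -7294$)
$a{\left(b \right)} = 0$
$t{\left(o \right)} = 7 + 4 o$ ($t{\left(o \right)} = 4 o + 7 = 7 + 4 o$)
$\sqrt{r + t{\left(a{\left(S{\left(5 - 4,-4 \right)} \right)} \right)}} = \sqrt{-7294 + \left(7 + 4 \cdot 0\right)} = \sqrt{-7294 + \left(7 + 0\right)} = \sqrt{-7294 + 7} = \sqrt{-7287} = i \sqrt{7287}$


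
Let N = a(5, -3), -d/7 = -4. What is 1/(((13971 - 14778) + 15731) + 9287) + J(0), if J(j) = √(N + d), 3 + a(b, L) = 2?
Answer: 1/24211 + 3*√3 ≈ 5.1962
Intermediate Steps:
d = 28 (d = -7*(-4) = 28)
a(b, L) = -1 (a(b, L) = -3 + 2 = -1)
N = -1
J(j) = 3*√3 (J(j) = √(-1 + 28) = √27 = 3*√3)
1/(((13971 - 14778) + 15731) + 9287) + J(0) = 1/(((13971 - 14778) + 15731) + 9287) + 3*√3 = 1/((-807 + 15731) + 9287) + 3*√3 = 1/(14924 + 9287) + 3*√3 = 1/24211 + 3*√3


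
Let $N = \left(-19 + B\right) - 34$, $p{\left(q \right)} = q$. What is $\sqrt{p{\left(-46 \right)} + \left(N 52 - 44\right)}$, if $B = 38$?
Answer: $i \sqrt{870} \approx 29.496 i$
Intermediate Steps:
$N = -15$ ($N = \left(-19 + 38\right) - 34 = 19 - 34 = -15$)
$\sqrt{p{\left(-46 \right)} + \left(N 52 - 44\right)} = \sqrt{-46 - 824} = \sqrt{-870} = i \sqrt{870}$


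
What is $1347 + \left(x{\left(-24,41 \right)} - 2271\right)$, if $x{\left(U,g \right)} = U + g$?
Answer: $-907$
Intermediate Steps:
$1347 + \left(x{\left(-24,41 \right)} - 2271\right) = 1347 + \left(\left(-24 + 41\right) - 2271\right) = 1347 + \left(17 - 2271\right) = 1347 - 2254 = -907$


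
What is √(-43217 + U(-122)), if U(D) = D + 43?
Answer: 4*I*√2706 ≈ 208.08*I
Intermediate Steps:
U(D) = 43 + D
√(-43217 + U(-122)) = √(-43217 + (43 - 122)) = √(-43217 - 79) = √(-43296) = 4*I*√2706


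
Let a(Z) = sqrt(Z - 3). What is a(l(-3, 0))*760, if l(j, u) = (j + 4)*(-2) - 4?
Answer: 2280*I ≈ 2280.0*I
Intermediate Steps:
l(j, u) = -12 - 2*j (l(j, u) = (4 + j)*(-2) - 4 = (-8 - 2*j) - 4 = -12 - 2*j)
a(Z) = sqrt(-3 + Z)
a(l(-3, 0))*760 = sqrt(-3 + (-12 - 2*(-3)))*760 = sqrt(-3 + (-12 + 6))*760 = sqrt(-3 - 6)*760 = sqrt(-9)*760 = (3*I)*760 = 2280*I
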